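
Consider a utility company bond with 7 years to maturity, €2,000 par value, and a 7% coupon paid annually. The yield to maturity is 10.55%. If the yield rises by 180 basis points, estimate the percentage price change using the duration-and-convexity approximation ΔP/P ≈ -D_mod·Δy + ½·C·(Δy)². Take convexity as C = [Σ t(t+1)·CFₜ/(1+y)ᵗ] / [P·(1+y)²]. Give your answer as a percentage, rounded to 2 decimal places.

With y = 0.1055:
  t   CF        PV=CF/(1+0.1055)^t    t·PV        t(t+1)·PV
  1       140.00       126.6395       126.6395         253.2791
  2       140.00       114.5541       229.1081         687.3244
  3       140.00       103.6220       310.8659       1,243.4635
  4       140.00        93.7331       374.9325       1,874.6623
  5       140.00        84.7880       423.9399       2,543.6395
  6       140.00        76.6965       460.1790       3,221.2531
  7     2,140.00     1,060.4802     7,423.3611      59,386.8886
  Σ                  1,660.5133     9,349.0260      69,210.5104
P = 1,660.5133; D_Mac = 5.63020 yrs; D_mod = 5.09290 yrs; C = 34.10454.
Duration effect: -5.09290 × (+0.018) = -0.091672
Convexity effect: 0.5 × 34.10454 × (0.018)² = +0.0055249
ΔP/P ≈ -0.091672 + 0.0055249 = -0.086147 = -8.6147%.

-8.61%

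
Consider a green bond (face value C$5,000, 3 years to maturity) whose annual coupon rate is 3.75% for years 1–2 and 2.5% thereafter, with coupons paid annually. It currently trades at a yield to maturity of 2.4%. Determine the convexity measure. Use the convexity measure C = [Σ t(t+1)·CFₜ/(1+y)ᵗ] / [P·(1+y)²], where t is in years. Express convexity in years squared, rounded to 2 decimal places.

With y = 0.024:
  t   CF        PV=CF/(1+0.024)^t    t·PV        t(t+1)·PV
  1       187.50       183.1055       183.1055         366.2109
  2       187.50       178.8139       357.6279       1,072.8836
  3     5,125.00     4,773.0282    14,319.0846      57,276.3383
  Σ                  5,134.9476    14,859.8179      58,715.4329
P = 5,134.9476.
Convexity = Σ t(t+1)·PV / [P·(1+y)²] = 58,715.4329 / (5,134.9476 × 1.048576) = 10.90477.

10.90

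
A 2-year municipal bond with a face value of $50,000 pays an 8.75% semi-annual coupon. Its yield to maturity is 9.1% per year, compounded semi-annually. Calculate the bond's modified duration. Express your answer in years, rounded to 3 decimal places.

1.796 years

Periodic yield y = 0.0455. First find Macaulay duration:
  t   CF        PV=CF/(1+0.0455)^t    t·PV
  1     2,187.50     2,092.3003     2,092.3003
  2     2,187.50     2,001.2437     4,002.4875
  3     2,187.50     1,914.1499     5,742.4498
  4    52,187.50    43,678.7644   174,715.0575
  Σ                 49,686.4584   186,552.2951
P = 49,686.4584; Macaulay duration = 186,552.2951 / 49,686.4584 = 3.75459 half-year periods = 1.87730 years.
Modified duration = D_Mac / (1 + y) = 1.87730 / 1.0455 = 1.79560 years.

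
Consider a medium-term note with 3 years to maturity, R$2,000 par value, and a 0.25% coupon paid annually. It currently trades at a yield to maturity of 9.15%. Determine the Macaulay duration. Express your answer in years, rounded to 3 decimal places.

Periodic yield y = 0.0915. Discount each cash flow and weight by its year:
  t   CF        PV=CF/(1+0.0915)^t    t·PV
  1         5.00         4.5809         4.5809
  2         5.00         4.1968         8.3937
  3     2,005.00     1,541.8537     4,625.5610
  Σ                  1,550.6314     4,638.5355
Price P = Σ PV = 1,550.6314.
Macaulay duration = Σ(t·PV) / P = 4,638.5355 / 1,550.6314 = 2.99139 years.

2.991 years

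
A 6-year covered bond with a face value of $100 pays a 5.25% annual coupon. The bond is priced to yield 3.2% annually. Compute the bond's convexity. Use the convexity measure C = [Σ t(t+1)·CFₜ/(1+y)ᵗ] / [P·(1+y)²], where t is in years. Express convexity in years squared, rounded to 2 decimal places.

33.69

With y = 0.032:
  t   CF        PV=CF/(1+0.032)^t    t·PV        t(t+1)·PV
  1         5.25         5.0872         5.0872          10.1744
  2         5.25         4.9295         9.8589          29.5768
  3         5.25         4.7766        14.3298          57.3194
  4         5.25         4.6285        18.5140          92.5701
  5         5.25         4.4850        22.4249         134.5495
  6       105.25        87.1252       522.7514       3,659.2595
  Σ                    111.0320       592.9663       3,983.4497
P = 111.0320.
Convexity = Σ t(t+1)·PV / [P·(1+y)²] = 3,983.4497 / (111.0320 × 1.065024) = 33.68618.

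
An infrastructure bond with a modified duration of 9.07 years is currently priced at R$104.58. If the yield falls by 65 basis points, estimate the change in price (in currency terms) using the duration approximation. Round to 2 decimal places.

Duration approximation: ΔP/P ≈ -D_mod · Δy = -9.07 × (-0.0065) = +0.058955.
ΔP ≈ 104.58 × (+0.058955) = +6.1655139.

+R$6.17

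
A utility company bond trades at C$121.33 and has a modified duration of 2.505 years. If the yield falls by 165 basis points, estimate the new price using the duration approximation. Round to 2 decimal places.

Duration approximation: ΔP/P ≈ -D_mod · Δy = -2.505 × (-0.0165) = +0.0413325.
New price ≈ 121.33 × (1 + 0.0413325) = 126.344872225.

C$126.34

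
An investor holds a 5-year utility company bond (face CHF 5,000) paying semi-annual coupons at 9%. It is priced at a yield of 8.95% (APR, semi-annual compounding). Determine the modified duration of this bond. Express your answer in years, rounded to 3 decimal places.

3.958 years

Periodic yield y = 0.04475. First find Macaulay duration:
  t   CF        PV=CF/(1+0.04475)^t    t·PV
  1       225.00       215.3625       215.3625
  2       225.00       206.1379       412.2757
  3       225.00       197.3083       591.9249
  4       225.00       188.8570       755.4278
  5       225.00       180.7676       903.8381
  6       225.00       173.0248     1,038.1485
  7       225.00       165.6135     1,159.2948
  8       225.00       158.5198     1,268.1583
  9       225.00       151.7299     1,365.5689
  10    5,225.00     3,372.5818    33,725.8184
  Σ                  5,009.9031    41,435.8180
P = 5,009.9031; Macaulay duration = 41,435.8180 / 5,009.9031 = 8.27078 half-year periods = 4.13539 years.
Modified duration = D_Mac / (1 + y) = 4.13539 / 1.04475 = 3.95826 years.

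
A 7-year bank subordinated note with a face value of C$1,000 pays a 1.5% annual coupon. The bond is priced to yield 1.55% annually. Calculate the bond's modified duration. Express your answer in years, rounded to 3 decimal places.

Periodic yield y = 0.0155. First find Macaulay duration:
  t   CF        PV=CF/(1+0.0155)^t    t·PV
  1        15.00        14.7710        14.7710
  2        15.00        14.5456        29.0912
  3        15.00        14.3236        42.9707
  4        15.00        14.1049        56.4198
  5        15.00        13.8897        69.4483
  6        15.00        13.6777        82.0659
  7     1,015.00       911.3948     6,379.7636
  Σ                    996.7073     6,674.5306
P = 996.7073; Macaulay duration = 6,674.5306 / 996.7073 = 6.69658 years.
Modified duration = D_Mac / (1 + y) = 6.69658 / 1.0155 = 6.59437 years.

6.594 years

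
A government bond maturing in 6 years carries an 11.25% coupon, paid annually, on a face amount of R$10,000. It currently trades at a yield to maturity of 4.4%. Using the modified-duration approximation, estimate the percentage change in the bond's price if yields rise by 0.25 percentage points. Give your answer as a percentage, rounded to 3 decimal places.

-1.167%

Periodic yield y = 0.044. Modified duration first:
  t   CF        PV=CF/(1+0.044)^t    t·PV
  1     1,125.00     1,077.5862     1,077.5862
  2     1,125.00     1,032.1707     2,064.3414
  3     1,125.00       988.6692     2,966.0077
  4     1,125.00       947.0012     3,788.0048
  5     1,125.00       907.0893     4,535.4463
  6    11,125.00     8,592.0546    51,552.3275
  Σ                 13,544.5712    65,983.7140
P = 13,544.5712; D_Mac = 4.87160 yrs; D_mod = 4.87160/(1+0.044) = 4.66628 yrs.
ΔP/P ≈ -D_mod · Δy = -4.66628 × (+0.0025) = -0.011666 = -1.1666%.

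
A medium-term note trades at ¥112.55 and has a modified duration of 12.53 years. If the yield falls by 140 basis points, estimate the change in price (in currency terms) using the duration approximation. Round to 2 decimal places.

Duration approximation: ΔP/P ≈ -D_mod · Δy = -12.53 × (-0.014) = +0.175420.
ΔP ≈ 112.55 × (+0.175420) = +19.743521.

+¥19.74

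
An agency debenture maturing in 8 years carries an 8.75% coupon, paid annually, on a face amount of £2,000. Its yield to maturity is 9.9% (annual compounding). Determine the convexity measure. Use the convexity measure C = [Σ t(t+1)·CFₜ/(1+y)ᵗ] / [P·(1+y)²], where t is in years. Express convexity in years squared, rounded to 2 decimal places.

With y = 0.099:
  t   CF        PV=CF/(1+0.099)^t    t·PV        t(t+1)·PV
  1       175.00       159.2357       159.2357         318.4713
  2       175.00       144.8914       289.7828         869.3485
  3       175.00       131.8393       395.5180       1,582.0719
  4       175.00       119.9630       479.8520       2,399.2598
  5       175.00       109.1565       545.7825       3,274.6949
  6       175.00        99.3235       595.9408       4,171.5858
  7       175.00        90.3762       632.6336       5,061.0687
  8     2,175.00     1,022.0631     8,176.5050      73,588.5454
  Σ                  1,876.8487    11,275.2504      91,265.0463
P = 1,876.8487.
Convexity = Σ t(t+1)·PV / [P·(1+y)²] = 91,265.0463 / (1,876.8487 × 1.207801) = 40.26056.

40.26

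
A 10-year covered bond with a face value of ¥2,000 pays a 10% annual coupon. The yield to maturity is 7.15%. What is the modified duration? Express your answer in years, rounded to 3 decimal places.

6.582 years

Periodic yield y = 0.0715. First find Macaulay duration:
  t   CF        PV=CF/(1+0.0715)^t    t·PV
  1       200.00       186.6542       186.6542
  2       200.00       174.1990       348.3980
  3       200.00       162.5749       487.7247
  4       200.00       151.7264       606.9058
  5       200.00       141.6019       708.0096
  6       200.00       132.1530       792.9178
  7       200.00       123.3346       863.3419
  8       200.00       115.1046       920.8366
  9       200.00       107.4238       966.8140
  10    2,200.00     1,102.8106    11,028.1059
  Σ                  2,397.5829    16,909.7085
P = 2,397.5829; Macaulay duration = 16,909.7085 / 2,397.5829 = 7.05281 years.
Modified duration = D_Mac / (1 + y) = 7.05281 / 1.0715 = 6.58219 years.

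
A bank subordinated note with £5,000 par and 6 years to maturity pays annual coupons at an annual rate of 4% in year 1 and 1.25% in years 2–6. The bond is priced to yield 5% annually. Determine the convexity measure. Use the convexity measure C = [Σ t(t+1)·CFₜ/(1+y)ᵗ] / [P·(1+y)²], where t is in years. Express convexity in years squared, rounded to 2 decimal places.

35.27

With y = 0.05:
  t   CF        PV=CF/(1+0.05)^t    t·PV        t(t+1)·PV
  1       200.00       190.4762       190.4762         380.9524
  2        62.50        56.6893       113.3787         340.1361
  3        62.50        53.9898       161.9695         647.8782
  4        62.50        51.4189       205.6756       1,028.3781
  5        62.50        48.9704       244.8519       1,469.1116
  6     5,062.50     3,777.7154    22,666.2927     158,664.0487
  Σ                  4,179.2601    23,582.6446     162,530.5050
P = 4,179.2601.
Convexity = Σ t(t+1)·PV / [P·(1+y)²] = 162,530.5050 / (4,179.2601 × 1.102500) = 35.27418.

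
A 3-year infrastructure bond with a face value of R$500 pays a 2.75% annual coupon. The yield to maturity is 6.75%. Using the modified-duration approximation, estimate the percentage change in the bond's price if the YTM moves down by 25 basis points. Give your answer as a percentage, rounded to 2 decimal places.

Periodic yield y = 0.0675. Modified duration first:
  t   CF        PV=CF/(1+0.0675)^t    t·PV
  1        13.75        12.8806        12.8806
  2        13.75        12.0661        24.1322
  3       513.75       422.3264     1,266.9791
  Σ                    447.2730     1,303.9918
P = 447.2730; D_Mac = 2.91543 yrs; D_mod = 2.91543/(1+0.0675) = 2.73108 yrs.
ΔP/P ≈ -D_mod · Δy = -2.73108 × (-0.0025) = +0.006828 = +0.6828%.

+0.68%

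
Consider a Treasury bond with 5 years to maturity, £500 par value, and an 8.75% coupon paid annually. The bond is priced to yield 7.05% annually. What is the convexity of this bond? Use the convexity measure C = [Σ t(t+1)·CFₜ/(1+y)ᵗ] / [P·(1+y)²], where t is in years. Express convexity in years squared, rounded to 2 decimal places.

With y = 0.0705:
  t   CF        PV=CF/(1+0.0705)^t    t·PV        t(t+1)·PV
  1        43.75        40.8688        40.8688          81.7375
  2        43.75        38.1773        76.3545         229.0635
  3        43.75        35.6630       106.9890         427.9562
  4        43.75        33.3144       133.2574         666.2870
  5       543.75       386.7817     1,933.9085      11,603.4508
  Σ                    534.8051     2,291.3782      13,008.4951
P = 534.8051.
Convexity = Σ t(t+1)·PV / [P·(1+y)²] = 13,008.4951 / (534.8051 × 1.145970) = 21.22551.

21.23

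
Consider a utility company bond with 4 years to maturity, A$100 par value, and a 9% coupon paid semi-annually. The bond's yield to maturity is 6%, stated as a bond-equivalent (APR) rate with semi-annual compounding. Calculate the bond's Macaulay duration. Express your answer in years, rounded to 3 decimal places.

3.478 years

Periodic yield y = 0.03. Discount each cash flow and weight by its period:
  t   CF        PV=CF/(1+0.03)^t    t·PV
  1         4.50         4.3689         4.3689
  2         4.50         4.2417         8.4834
  3         4.50         4.1181        12.3544
  4         4.50         3.9982        15.9928
  5         4.50         3.8817        19.4087
  6         4.50         3.7687        22.6121
  7         4.50         3.6589        25.6124
  8       104.50        82.4933       659.9461
  Σ                    110.5295       768.7787
Price P = Σ PV = 110.5295.
Macaulay duration = Σ(t·PV) / P = 768.7787 / 110.5295 = 6.95541 half-year periods.
In years: 6.95541 / 2 = 3.47771 years.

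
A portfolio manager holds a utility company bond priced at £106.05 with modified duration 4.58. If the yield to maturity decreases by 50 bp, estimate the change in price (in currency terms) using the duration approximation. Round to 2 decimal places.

Duration approximation: ΔP/P ≈ -D_mod · Δy = -4.58 × (-0.005) = +0.022900.
ΔP ≈ 106.05 × (+0.022900) = +2.428545.

+£2.43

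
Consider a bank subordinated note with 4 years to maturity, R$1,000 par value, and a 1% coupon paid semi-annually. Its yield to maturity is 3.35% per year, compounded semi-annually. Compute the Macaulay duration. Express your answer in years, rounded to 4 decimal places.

3.9270 years

Periodic yield y = 0.01675. Discount each cash flow and weight by its period:
  t   CF        PV=CF/(1+0.01675)^t    t·PV
  1         5.00         4.9176         4.9176
  2         5.00         4.8366         9.6732
  3         5.00         4.7569        14.2708
  4         5.00         4.6786        18.7143
  5         5.00         4.6015        23.0075
  6         5.00         4.5257        27.1541
  7         5.00         4.4511        31.1579
  8     1,005.00       879.9391     7,039.5128
  Σ                    912.7072     7,168.4083
Price P = Σ PV = 912.7072.
Macaulay duration = Σ(t·PV) / P = 7,168.4083 / 912.7072 = 7.85401 half-year periods.
In years: 7.85401 / 2 = 3.92700 years.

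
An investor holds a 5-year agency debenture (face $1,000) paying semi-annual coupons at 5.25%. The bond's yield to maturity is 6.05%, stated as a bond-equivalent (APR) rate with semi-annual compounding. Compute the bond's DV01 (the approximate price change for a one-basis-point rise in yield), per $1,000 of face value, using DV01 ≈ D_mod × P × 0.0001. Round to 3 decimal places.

Periodic yield y = 0.03025.
  t   CF        PV=CF/(1+0.03025)^t    t·PV
  1        26.25        25.4793        25.4793
  2        26.25        24.7311        49.4623
  3        26.25        24.0050        72.0150
  4        26.25        23.3002        93.2006
  5        26.25        22.6160       113.0801
  6        26.25        21.9520       131.7118
  7        26.25        21.3074       149.1520
  8        26.25        20.6818       165.4544
  9        26.25        20.0745       180.6709
  10    1,026.25       761.7754     7,617.7539
  Σ                    965.9227     8,597.9802
P = 965.9227; D_Mac = 8.90131 half-year periods = 4.45066 yrs; D_mod = 4.31998 yrs.
DV01 ≈ 4.31998 × 965.9227 × 0.0001 = 0.417276.

$0.417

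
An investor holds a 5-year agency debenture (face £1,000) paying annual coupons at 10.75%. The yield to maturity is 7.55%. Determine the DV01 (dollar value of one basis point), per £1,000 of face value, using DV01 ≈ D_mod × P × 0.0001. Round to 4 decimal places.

£0.4384

Periodic yield y = 0.0755.
  t   CF        PV=CF/(1+0.0755)^t    t·PV
  1       107.50        99.9535        99.9535
  2       107.50        92.9368       185.8736
  3       107.50        86.4126       259.2379
  4       107.50        80.3465       321.3859
  5     1,107.50       769.6471     3,848.2357
  Σ                  1,129.2965     4,714.6866
P = 1,129.2965; D_Mac = 4.17489 yrs; D_mod = 3.88181 yrs.
DV01 ≈ 3.88181 × 1,129.2965 × 0.0001 = 0.438372.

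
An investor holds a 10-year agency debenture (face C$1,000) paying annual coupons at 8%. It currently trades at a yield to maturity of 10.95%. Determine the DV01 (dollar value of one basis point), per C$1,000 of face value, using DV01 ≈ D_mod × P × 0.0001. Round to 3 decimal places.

C$0.517

Periodic yield y = 0.1095.
  t   CF        PV=CF/(1+0.1095)^t    t·PV
  1        80.00        72.1046        72.1046
  2        80.00        64.9883       129.9767
  3        80.00        58.5744       175.7233
  4        80.00        52.7935       211.1741
  5        80.00        47.5832       237.9159
  6        80.00        42.8870       257.3223
  7        80.00        38.6544       270.5807
  8        80.00        34.8395       278.7158
  9        80.00        31.4011       282.6095
  10    1,080.00       382.0768     3,820.7682
  Σ                    825.9028     5,736.8910
P = 825.9028; D_Mac = 6.94621 yrs; D_mod = 6.26066 yrs.
DV01 ≈ 6.26066 × 825.9028 × 0.0001 = 0.517070.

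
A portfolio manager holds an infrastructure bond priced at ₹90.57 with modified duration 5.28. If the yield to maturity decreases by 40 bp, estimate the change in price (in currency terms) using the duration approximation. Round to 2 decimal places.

Duration approximation: ΔP/P ≈ -D_mod · Δy = -5.28 × (-0.004) = +0.021120.
ΔP ≈ 90.57 × (+0.021120) = +1.9128384.

+₹1.91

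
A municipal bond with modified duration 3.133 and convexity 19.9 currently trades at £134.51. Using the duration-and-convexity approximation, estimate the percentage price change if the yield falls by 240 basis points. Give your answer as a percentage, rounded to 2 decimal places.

+8.09%

Duration effect: -D_mod·Δy = -3.133 × (-0.024) = +0.075192
Convexity effect: ½·C·(Δy)² = 0.5 × 19.9 × (-0.024)² = +0.0057312
ΔP/P ≈ +0.075192 + 0.0057312 = +0.0809232
= +8.09232%.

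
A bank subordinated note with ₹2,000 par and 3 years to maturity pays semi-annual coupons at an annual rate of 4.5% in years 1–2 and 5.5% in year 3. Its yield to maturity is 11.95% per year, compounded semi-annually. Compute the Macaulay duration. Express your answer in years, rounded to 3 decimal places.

Periodic yield y = 0.05975. Discount each cash flow and weight by its period:
  t   CF        PV=CF/(1+0.05975)^t    t·PV
  1        45.00        42.4628        42.4628
  2        45.00        40.0687        80.1375
  3        45.00        37.8096       113.4288
  4        45.00        35.6779       142.7114
  5        55.00        41.1477       205.7385
  6     2,055.00     1,450.7456     8,704.4739
  Σ                  1,647.9124     9,288.9530
Price P = Σ PV = 1,647.9124.
Macaulay duration = Σ(t·PV) / P = 9,288.9530 / 1,647.9124 = 5.63680 half-year periods.
In years: 5.63680 / 2 = 2.81840 years.

2.818 years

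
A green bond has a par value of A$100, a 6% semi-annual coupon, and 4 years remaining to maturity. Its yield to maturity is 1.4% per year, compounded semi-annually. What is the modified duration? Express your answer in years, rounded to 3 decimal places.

Periodic yield y = 0.007. First find Macaulay duration:
  t   CF        PV=CF/(1+0.007)^t    t·PV
  1         3.00         2.9791         2.9791
  2         3.00         2.9584         5.9169
  3         3.00         2.9379         8.8136
  4         3.00         2.9174        11.6698
  5         3.00         2.8972        14.4858
  6         3.00         2.8770        17.2622
  7         3.00         2.8570        19.9992
  8       103.00        97.4095       779.2763
  Σ                    117.8337       860.4029
P = 117.8337; Macaulay duration = 860.4029 / 117.8337 = 7.30184 half-year periods = 3.65092 years.
Modified duration = D_Mac / (1 + y) = 3.65092 / 1.007 = 3.62554 years.

3.626 years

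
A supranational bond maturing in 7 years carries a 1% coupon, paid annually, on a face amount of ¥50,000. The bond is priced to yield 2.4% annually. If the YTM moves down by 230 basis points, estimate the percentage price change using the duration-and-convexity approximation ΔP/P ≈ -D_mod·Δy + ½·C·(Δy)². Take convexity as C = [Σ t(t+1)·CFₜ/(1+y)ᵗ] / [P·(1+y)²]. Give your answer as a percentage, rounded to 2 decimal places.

With y = 0.024:
  t   CF        PV=CF/(1+0.024)^t    t·PV        t(t+1)·PV
  1       500.00       488.2812       488.2812         976.5625
  2       500.00       476.8372       953.6743       2,861.0229
  3       500.00       465.6613     1,396.9839       5,587.9354
  4       500.00       454.7474     1,818.9894       9,094.9470
  5       500.00       444.0892     2,220.4460      13,322.6763
  6       500.00       433.6809     2,602.0852      18,214.5965
  7    50,500.00    42,775.1638   299,426.1469   2,395,409.1748
  Σ                 45,538.4610   308,906.6069   2,445,466.9155
P = 45,538.4610; D_Mac = 6.78342 yrs; D_mod = 6.62444 yrs; C = 51.21339.
Duration effect: -6.62444 × (-0.023) = +0.152362
Convexity effect: 0.5 × 51.21339 × (-0.023)² = +0.0135459
ΔP/P ≈ +0.152362 + 0.0135459 = +0.165908 = +16.5908%.

+16.59%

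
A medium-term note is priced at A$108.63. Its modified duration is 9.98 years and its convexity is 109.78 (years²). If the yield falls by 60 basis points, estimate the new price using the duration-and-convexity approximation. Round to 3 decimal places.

A$115.349

Duration effect: -D_mod·Δy = -9.98 × (-0.006) = +0.059880
Convexity effect: ½·C·(Δy)² = 0.5 × 109.78 × (-0.006)² = +0.00197604
ΔP/P ≈ +0.059880 + 0.00197604 = +0.06185604
New price ≈ 108.63 × (1 + 0.06185604) = 115.3494216252.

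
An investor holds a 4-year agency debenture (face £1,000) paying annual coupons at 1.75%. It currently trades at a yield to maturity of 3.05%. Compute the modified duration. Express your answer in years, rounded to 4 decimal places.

3.7798 years

Periodic yield y = 0.0305. First find Macaulay duration:
  t   CF        PV=CF/(1+0.0305)^t    t·PV
  1        17.50        16.9820        16.9820
  2        17.50        16.4794        32.9589
  3        17.50        15.9917        47.9750
  4     1,017.50       902.2823     3,609.1292
  Σ                    951.7354     3,707.0451
P = 951.7354; Macaulay duration = 3,707.0451 / 951.7354 = 3.89504 years.
Modified duration = D_Mac / (1 + y) = 3.89504 / 1.0305 = 3.77975 years.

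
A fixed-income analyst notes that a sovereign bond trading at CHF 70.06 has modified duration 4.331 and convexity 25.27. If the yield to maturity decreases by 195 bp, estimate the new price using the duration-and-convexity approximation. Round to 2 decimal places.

Duration effect: -D_mod·Δy = -4.331 × (-0.0195) = +0.0844545
Convexity effect: ½·C·(Δy)² = 0.5 × 25.27 × (-0.0195)² = +0.00480445875
ΔP/P ≈ +0.0844545 + 0.00480445875 = +0.08925895875
New price ≈ 70.06 × (1 + 0.08925895875) = 76.313482650025.

CHF 76.31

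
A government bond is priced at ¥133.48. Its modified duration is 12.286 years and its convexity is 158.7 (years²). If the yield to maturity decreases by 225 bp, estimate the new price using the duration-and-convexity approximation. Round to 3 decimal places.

¥175.741

Duration effect: -D_mod·Δy = -12.286 × (-0.0225) = +0.276435
Convexity effect: ½·C·(Δy)² = 0.5 × 158.7 × (-0.0225)² = +0.0401709375
ΔP/P ≈ +0.276435 + 0.0401709375 = +0.3166059375
New price ≈ 133.48 × (1 + 0.3166059375) = 175.7405605375.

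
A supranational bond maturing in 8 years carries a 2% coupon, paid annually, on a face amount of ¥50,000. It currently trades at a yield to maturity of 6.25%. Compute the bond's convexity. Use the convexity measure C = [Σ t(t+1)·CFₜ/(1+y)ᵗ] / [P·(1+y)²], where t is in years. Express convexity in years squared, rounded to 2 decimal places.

57.12

With y = 0.0625:
  t   CF        PV=CF/(1+0.0625)^t    t·PV        t(t+1)·PV
  1     1,000.00       941.1765       941.1765       1,882.3529
  2     1,000.00       885.8131     1,771.6263       5,314.8789
  3     1,000.00       833.7065     2,501.1195      10,004.4779
  4     1,000.00       784.6649     3,138.6597      15,693.2987
  5     1,000.00       738.5082     3,692.5409      22,155.2452
  6     1,000.00       695.0665     4,170.3991      29,192.7937
  7     1,000.00       654.1803     4,579.2618      36,634.0940
  8    51,000.00    31,400.6520   251,205.2163   2,260,846.9466
  Σ                 36,933.7680   272,000.0000   2,381,724.0880
P = 36,933.7680.
Convexity = Σ t(t+1)·PV / [P·(1+y)²] = 2,381,724.0880 / (36,933.7680 × 1.128906) = 57.12286.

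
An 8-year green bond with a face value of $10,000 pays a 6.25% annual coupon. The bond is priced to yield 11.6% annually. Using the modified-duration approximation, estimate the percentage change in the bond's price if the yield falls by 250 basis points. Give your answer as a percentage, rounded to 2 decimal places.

+13.99%

Periodic yield y = 0.116. Modified duration first:
  t   CF        PV=CF/(1+0.116)^t    t·PV
  1       625.00       560.0358       560.0358
  2       625.00       501.8242     1,003.6485
  3       625.00       449.6633     1,348.9899
  4       625.00       402.9241     1,611.6964
  5       625.00       361.0431     1,805.2155
  6       625.00       323.5153     1,941.0919
  7       625.00       289.8883     2,029.2179
  8    10,625.00     4,415.8609    35,326.8870
  Σ                  7,304.7550    45,626.7829
P = 7,304.7550; D_Mac = 6.24618 yrs; D_mod = 6.24618/(1+0.116) = 5.59693 yrs.
ΔP/P ≈ -D_mod · Δy = -5.59693 × (-0.025) = +0.139923 = +13.9923%.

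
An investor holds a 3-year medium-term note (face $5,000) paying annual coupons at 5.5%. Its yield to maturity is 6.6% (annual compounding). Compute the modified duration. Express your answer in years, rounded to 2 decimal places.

Periodic yield y = 0.066. First find Macaulay duration:
  t   CF        PV=CF/(1+0.066)^t    t·PV
  1       275.00       257.9737       257.9737
  2       275.00       242.0016       484.0033
  3     5,275.00     4,354.6259    13,063.8777
  Σ                  4,854.6012    13,805.8546
P = 4,854.6012; Macaulay duration = 13,805.8546 / 4,854.6012 = 2.84387 years.
Modified duration = D_Mac / (1 + y) = 2.84387 / 1.066 = 2.66780 years.

2.67 years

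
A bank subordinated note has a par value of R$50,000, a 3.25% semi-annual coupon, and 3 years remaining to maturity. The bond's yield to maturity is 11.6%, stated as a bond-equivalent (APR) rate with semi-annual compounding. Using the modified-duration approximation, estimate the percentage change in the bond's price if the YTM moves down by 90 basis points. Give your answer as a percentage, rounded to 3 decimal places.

Periodic yield y = 0.058. Modified duration first:
  t   CF        PV=CF/(1+0.058)^t    t·PV
  1       812.50       767.9584       767.9584
  2       812.50       725.8586     1,451.7172
  3       812.50       686.0667     2,058.2002
  4       812.50       648.4563     2,593.8251
  5       812.50       612.9076     3,064.5382
  6    50,812.50    36,229.0175   217,374.1051
  Σ                 39,670.2652   227,310.3443
P = 39,670.2652; D_Mac = 5.72999 half-year periods = 2.86500 yrs; D_mod = 2.86500/(1+0.058) = 2.70794 yrs.
ΔP/P ≈ -D_mod · Δy = -2.70794 × (-0.009) = +0.024371 = +2.4371%.

+2.437%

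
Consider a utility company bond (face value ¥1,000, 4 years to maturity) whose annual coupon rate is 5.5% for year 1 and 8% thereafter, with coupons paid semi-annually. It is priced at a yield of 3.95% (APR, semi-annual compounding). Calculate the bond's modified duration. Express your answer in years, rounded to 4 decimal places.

3.5305 years

Periodic yield y = 0.01975. First find Macaulay duration:
  t   CF        PV=CF/(1+0.01975)^t    t·PV
  1        27.50        26.9674        26.9674
  2        27.50        26.4451        52.8902
  3        40.00        37.7206       113.1619
  4        40.00        36.9901       147.9603
  5        40.00        36.2737       181.3683
  6        40.00        35.5711       213.4268
  7        40.00        34.8822       244.1755
  8     1,040.00       889.3724     7,114.9789
  Σ                  1,124.2226     8,094.9292
P = 1,124.2226; Macaulay duration = 8,094.9292 / 1,124.2226 = 7.20047 half-year periods = 3.60023 years.
Modified duration = D_Mac / (1 + y) = 3.60023 / 1.01975 = 3.53051 years.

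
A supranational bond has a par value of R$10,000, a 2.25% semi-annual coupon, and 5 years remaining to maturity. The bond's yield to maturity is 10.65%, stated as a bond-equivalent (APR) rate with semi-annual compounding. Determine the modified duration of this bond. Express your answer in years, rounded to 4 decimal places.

Periodic yield y = 0.05325. First find Macaulay duration:
  t   CF        PV=CF/(1+0.05325)^t    t·PV
  1       112.50       106.8122       106.8122
  2       112.50       101.4121       202.8241
  3       112.50        96.2849       288.8547
  4       112.50        91.4169       365.6677
  5       112.50        86.7951       433.9755
  6       112.50        82.4069       494.4416
  7       112.50        78.2406       547.6843
  8       112.50        74.2849       594.2795
  9       112.50        70.5293       634.7633
  10   10,112.50     6,019.2704    60,192.7045
  Σ                  6,807.4534    63,862.0074
P = 6,807.4534; Macaulay duration = 63,862.0074 / 6,807.4534 = 9.38119 half-year periods = 4.69059 years.
Modified duration = D_Mac / (1 + y) = 4.69059 / 1.05325 = 4.45345 years.

4.4534 years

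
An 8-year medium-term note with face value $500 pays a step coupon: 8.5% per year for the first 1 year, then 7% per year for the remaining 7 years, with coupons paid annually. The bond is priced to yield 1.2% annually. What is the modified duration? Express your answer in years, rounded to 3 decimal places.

Periodic yield y = 0.012. First find Macaulay duration:
  t   CF        PV=CF/(1+0.012)^t    t·PV
  1        42.50        41.9960        41.9960
  2        35.00        34.1749        68.3498
  3        35.00        33.7696       101.3089
  4        35.00        33.3692       133.4769
  5        35.00        32.9735       164.8677
  6        35.00        32.5825       195.4953
  7        35.00        32.1962       225.3733
  8       535.00       486.3061     3,890.4485
  Σ                    727.3681     4,821.3163
P = 727.3681; Macaulay duration = 4,821.3163 / 727.3681 = 6.62844 years.
Modified duration = D_Mac / (1 + y) = 6.62844 / 1.012 = 6.54984 years.

6.550 years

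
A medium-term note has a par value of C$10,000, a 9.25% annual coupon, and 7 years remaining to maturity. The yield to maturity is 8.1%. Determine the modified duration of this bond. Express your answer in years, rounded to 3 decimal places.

5.089 years

Periodic yield y = 0.081. First find Macaulay duration:
  t   CF        PV=CF/(1+0.081)^t    t·PV
  1       925.00       855.6892       855.6892
  2       925.00       791.5719     1,583.1437
  3       925.00       732.2589     2,196.7767
  4       925.00       677.3903     2,709.5611
  5       925.00       626.6330     3,133.1650
  6       925.00       579.6790     3,478.0740
  7    10,925.00     6,333.4681    44,334.2768
  Σ                 10,596.6903    58,290.6864
P = 10,596.6903; Macaulay duration = 58,290.6864 / 10,596.6903 = 5.50084 years.
Modified duration = D_Mac / (1 + y) = 5.50084 / 1.081 = 5.08866 years.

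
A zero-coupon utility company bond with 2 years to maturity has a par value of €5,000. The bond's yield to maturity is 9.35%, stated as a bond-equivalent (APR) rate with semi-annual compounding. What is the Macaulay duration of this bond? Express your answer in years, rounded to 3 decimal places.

A zero-coupon bond has a single cash flow at maturity, so its Macaulay duration equals its maturity: 2 years.
(Equivalently: 4 semi-annual periods ÷ 2 = 2 years.)

2.000 years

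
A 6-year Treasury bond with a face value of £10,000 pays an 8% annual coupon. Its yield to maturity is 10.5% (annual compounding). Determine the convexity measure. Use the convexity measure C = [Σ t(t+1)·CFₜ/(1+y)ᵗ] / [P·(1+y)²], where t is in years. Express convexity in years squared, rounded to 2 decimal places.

With y = 0.105:
  t   CF        PV=CF/(1+0.105)^t    t·PV        t(t+1)·PV
  1       800.00       723.9819       723.9819       1,447.9638
  2       800.00       655.1872     1,310.3745       3,931.1234
  3       800.00       592.9296     1,778.7889       7,115.1555
  4       800.00       536.5879     2,146.3516      10,731.7580
  5       800.00       485.5999     2,427.9995      14,567.9973
  6    10,800.00     5,932.6686    35,596.0114     249,172.0801
  Σ                  8,926.9552    43,983.5079     286,966.0782
P = 8,926.9552.
Convexity = Σ t(t+1)·PV / [P·(1+y)²] = 286,966.0782 / (8,926.9552 × 1.221025) = 26.32708.

26.33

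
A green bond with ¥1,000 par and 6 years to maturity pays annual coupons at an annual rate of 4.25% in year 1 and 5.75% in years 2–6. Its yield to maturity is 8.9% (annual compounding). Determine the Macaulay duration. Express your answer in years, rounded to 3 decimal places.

5.240 years

Periodic yield y = 0.089. Discount each cash flow and weight by its year:
  t   CF        PV=CF/(1+0.089)^t    t·PV
  1        42.50        39.0266        39.0266
  2        57.50        48.4855        96.9710
  3        57.50        44.5230       133.5689
  4        57.50        40.8843       163.5371
  5        57.50        37.5430       187.7148
  6     1,057.50       634.0348     3,804.2088
  Σ                    844.4972     4,425.0273
Price P = Σ PV = 844.4972.
Macaulay duration = Σ(t·PV) / P = 4,425.0273 / 844.4972 = 5.23984 years.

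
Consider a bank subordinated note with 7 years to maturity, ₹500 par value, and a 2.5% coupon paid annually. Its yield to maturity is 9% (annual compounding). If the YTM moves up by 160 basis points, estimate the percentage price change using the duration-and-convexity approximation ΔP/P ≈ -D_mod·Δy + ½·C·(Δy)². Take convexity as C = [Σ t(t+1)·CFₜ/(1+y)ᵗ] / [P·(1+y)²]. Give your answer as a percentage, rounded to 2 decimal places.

-8.82%

With y = 0.09:
  t   CF        PV=CF/(1+0.09)^t    t·PV        t(t+1)·PV
  1        12.50        11.4679        11.4679          22.9358
  2        12.50        10.5210        21.0420          63.1260
  3        12.50         9.6523        28.9569         115.8275
  4        12.50         8.8553        35.4213         177.1063
  5        12.50         8.1241        40.6207         243.7243
  6        12.50         7.4533        44.7200         313.0403
  7       512.50       280.3551     1,962.4854      15,699.8828
  Σ                    336.4290     2,144.7141      16,635.6430
P = 336.4290; D_Mac = 6.37494 yrs; D_mod = 5.84857 yrs; C = 41.61914.
Duration effect: -5.84857 × (+0.016) = -0.093577
Convexity effect: 0.5 × 41.61914 × (0.016)² = +0.0053273
ΔP/P ≈ -0.093577 + 0.0053273 = -0.088250 = -8.8250%.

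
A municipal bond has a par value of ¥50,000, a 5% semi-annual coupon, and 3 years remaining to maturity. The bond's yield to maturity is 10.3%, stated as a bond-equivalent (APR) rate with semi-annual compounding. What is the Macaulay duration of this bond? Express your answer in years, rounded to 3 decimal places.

Periodic yield y = 0.0515. Discount each cash flow and weight by its period:
  t   CF        PV=CF/(1+0.0515)^t    t·PV
  1     1,250.00     1,188.7779     1,188.7779
  2     1,250.00     1,130.5544     2,261.1088
  3     1,250.00     1,075.1825     3,225.5475
  4     1,250.00     1,022.5226     4,090.0903
  5     1,250.00       972.4418     4,862.2091
  6    51,250.00    37,917.3701   227,504.2206
  Σ                 43,306.8493   243,131.9542
Price P = Σ PV = 43,306.8493.
Macaulay duration = Σ(t·PV) / P = 243,131.9542 / 43,306.8493 = 5.61417 half-year periods.
In years: 5.61417 / 2 = 2.80708 years.

2.807 years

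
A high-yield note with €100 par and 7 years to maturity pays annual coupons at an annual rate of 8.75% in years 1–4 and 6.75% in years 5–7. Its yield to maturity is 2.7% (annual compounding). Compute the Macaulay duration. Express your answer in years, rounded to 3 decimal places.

Periodic yield y = 0.027. Discount each cash flow and weight by its year:
  t   CF        PV=CF/(1+0.027)^t    t·PV
  1         8.75         8.5200         8.5200
  2         8.75         8.2960        16.5919
  3         8.75         8.0779        24.2336
  4         8.75         7.8655        31.4620
  5         6.75         5.9082        29.5408
  6         6.75         5.7528        34.5169
  7       106.75        88.5880       620.1158
  Σ                    133.0082       764.9810
Price P = Σ PV = 133.0082.
Macaulay duration = Σ(t·PV) / P = 764.9810 / 133.0082 = 5.75138 years.

5.751 years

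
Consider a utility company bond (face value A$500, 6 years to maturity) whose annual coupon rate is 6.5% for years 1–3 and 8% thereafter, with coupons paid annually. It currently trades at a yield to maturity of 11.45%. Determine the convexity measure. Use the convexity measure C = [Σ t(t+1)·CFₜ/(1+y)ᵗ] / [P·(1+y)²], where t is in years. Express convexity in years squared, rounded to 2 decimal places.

With y = 0.1145:
  t   CF        PV=CF/(1+0.1145)^t    t·PV        t(t+1)·PV
  1        32.50        29.1611        29.1611          58.3221
  2        32.50        26.1651        52.3303         156.9909
  3        32.50        23.4770        70.4311         281.7244
  4        40.00        25.9262       103.7050         518.5250
  5        40.00        23.2627       116.3134         697.8802
  6       540.00       281.7820     1,690.6923      11,834.8461
  Σ                    409.7742     2,062.6331      13,548.2886
P = 409.7742.
Convexity = Σ t(t+1)·PV / [P·(1+y)²] = 13,548.2886 / (409.7742 × 1.242110) = 26.61826.

26.62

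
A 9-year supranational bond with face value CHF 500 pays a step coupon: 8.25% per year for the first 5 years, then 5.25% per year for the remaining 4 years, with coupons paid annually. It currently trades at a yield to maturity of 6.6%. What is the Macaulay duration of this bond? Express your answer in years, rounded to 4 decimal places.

6.7764 years

Periodic yield y = 0.066. Discount each cash flow and weight by its year:
  t   CF        PV=CF/(1+0.066)^t    t·PV
  1        41.25        38.6961        38.6961
  2        41.25        36.3002        72.6005
  3        41.25        34.0528       102.1583
  4        41.25        31.9444       127.7777
  5        41.25        29.9666       149.8332
  6        26.25        17.8890       107.3340
  7        26.25        16.7814       117.4700
  8        26.25        15.7424       125.9394
  9       526.25       296.0583     2,664.5249
  Σ                    517.4313     3,506.3340
Price P = Σ PV = 517.4313.
Macaulay duration = Σ(t·PV) / P = 3,506.3340 / 517.4313 = 6.77642 years.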